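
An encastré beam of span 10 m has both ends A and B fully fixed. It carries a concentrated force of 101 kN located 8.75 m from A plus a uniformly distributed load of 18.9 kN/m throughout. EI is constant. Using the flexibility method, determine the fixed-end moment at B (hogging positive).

M_B = 254.2 kN·m

Take the two fixed-end moments M_A, M_B as redundants; the released structure is the simple span AB.
End rotations of the released simple span under the applied load (×1/EI):
  at A: point load 101 at a = 8.75: Pab(L + b)/(6LEI) = 207.1/EI
  at B: point load 101 at a = 8.75: Pab(L + a)/(6LEI) = 345.2/EI
  at A: UDL 18.9: wL³/(24EI) = 787.5/EI
  at B: UDL 18.9: wL³/(24EI) = 787.5/EI
  θ_A0 = 994.6/EI,  θ_B0 = 1133/EI
Flexibility coefficients: a unit moment at one end gives L/(3EI) there and L/(6EI) at the far end, so f₁₁ = f₂₂ = 3.333/EI and f₁₂ = f₂₁ = 1.667/EI.
Compatibility — zero rotation at each built-in end:
  3.333 M_A + 1.667 M_B = 994.6
  1.667 M_A + 3.333 M_B = 1133
Solving the pair gives M_A = 171.3 kN·m and M_B = 254.2 kN·m (hogging).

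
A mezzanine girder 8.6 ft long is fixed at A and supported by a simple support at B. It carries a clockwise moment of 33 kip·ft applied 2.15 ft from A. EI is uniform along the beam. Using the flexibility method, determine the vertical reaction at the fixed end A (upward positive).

Choose R_B as the redundant. The primary structure is the cantilever fixed at A.
Downward deflection at the released point B due to the loads:
  clockwise couple 33 at a = 2.15: M₀a(2L − a)/(2EI) = 533.9/EI
Flexibility coefficient — unit upward force at B: δ_{BB} = L³/(3EI) = 212/EI.
The prop prevents deflection at B: R_B = δ_0/δ_{BB} = 533.9/212 = 2.518 kip.
Vertical equilibrium: R_A = ΣP − R_B = 0 − 2.518 = -2.518 kip.

R_A = -2.518 kip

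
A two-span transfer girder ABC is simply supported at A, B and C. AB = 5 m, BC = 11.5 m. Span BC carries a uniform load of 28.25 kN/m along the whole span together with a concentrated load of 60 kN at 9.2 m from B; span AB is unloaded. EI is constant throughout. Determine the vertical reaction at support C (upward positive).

R_C = 178.1 kN

Release continuity at B by inserting a hinge; the redundant is the internal moment M_B. The primary structure is two simply-supported spans AB and BC.
Discontinuity in slope at B on the released structure — sum the simple-span end rotations:
  span BC: UDL 28.25: wL³/(24EI) = 1790/EI
  span BC: point load 60 at a = 9.2: Pab(L + b)/(6LEI) = 253.9/EI
  relative rotation θ_0 = (0 + 2044)/EI = 2044/EI
A unit hogging moment at B produces rotation L₁/(3EI) + L₂/(3EI) = 5.5/EI.
Slope continuity at B: θ_0 = M_B·5.5/EI, so M_B = 2044/5.5 = 371.7 kN·m (hogging).
Span BC, ΣM about C: R_B^{BC}·11.5 = 2006 + 371.7, so R_B^{BC} = 206.8 kN and R_C = 384.9 − 206.8 = 178.1 kN.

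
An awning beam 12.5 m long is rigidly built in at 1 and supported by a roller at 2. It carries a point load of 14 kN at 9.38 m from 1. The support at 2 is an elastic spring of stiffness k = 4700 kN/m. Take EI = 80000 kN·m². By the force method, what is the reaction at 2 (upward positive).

Release the roller at 2. Primary structure: cantilever fixed at 1.
Downward deflection at the released point 2 due to the loads:
  point load 14 at a = 9.38: Pa²(3L − a)/(6EI) = 5773/EI
Tip deflection under a unit load at 2: L³/(3EI) = 651/EI.
With EI = 80000 kN·m²: δ_0 = 0.072162 m and δ_{22} = 0.008138 m/kN.
Compatibility — the spring shortens by R_2/k under the reaction it provides: δ_0 − R_2·δ_{22} = R_2/k. With 1/k = 0.000213 m/kN, R_2 = δ_0 / (δ_{22} + 1/k) = 0.072162 / (0.008138 + 0.000213) = 8.641 kN.

R_2 = 8.641 kN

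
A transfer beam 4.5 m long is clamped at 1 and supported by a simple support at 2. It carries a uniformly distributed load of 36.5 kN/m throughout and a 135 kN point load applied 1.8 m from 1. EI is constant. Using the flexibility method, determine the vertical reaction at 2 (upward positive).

Choose R_2 as the redundant. The primary structure is the cantilever fixed at 1.
Free-end deflection of the primary structure under the applied loading (downward +):
  UDL 36.5: wL⁴/(8EI) = 1871/EI
  point load 135 at a = 1.8: Pa²(3L − a)/(6EI) = 852.9/EI
  δ_0 = 2724/EI
Tip deflection under a unit load at 2: L³/(3EI) = 30.38/EI.
Compatibility at 2: δ_0 − R_2·δ_{22} = 0, so R_2 = 2724/30.38 = 89.67 kN.

R_2 = 89.67 kN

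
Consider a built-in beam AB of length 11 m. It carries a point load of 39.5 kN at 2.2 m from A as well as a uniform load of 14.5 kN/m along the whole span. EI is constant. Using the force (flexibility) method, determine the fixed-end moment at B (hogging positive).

Take the two fixed-end moments M_A, M_B as redundants; the released structure is the simple span AB.
Simple-span end rotations at A and B under the given loads:
  at A: point load 39.5 at a = 2.2: Pab(L + b)/(6LEI) = 229.4/EI
  at B: point load 39.5 at a = 2.2: Pab(L + a)/(6LEI) = 152.9/EI
  at A: UDL 14.5: wL³/(24EI) = 804.1/EI
  at B: UDL 14.5: wL³/(24EI) = 804.1/EI
  θ_A0 = 1034/EI,  θ_B0 = 957.1/EI
Flexibility coefficients: a unit moment at one end gives L/(3EI) there and L/(6EI) at the far end, so f₁₁ = f₂₂ = 3.667/EI and f₁₂ = f₂₁ = 1.833/EI.
Compatibility — zero rotation at each built-in end:
  3.667 M_A + 1.833 M_B = 1034
  1.833 M_A + 3.667 M_B = 957.1
Solving the pair gives M_A = 201.8 kN·m and M_B = 160.1 kN·m (hogging).

M_B = 160.1 kN·m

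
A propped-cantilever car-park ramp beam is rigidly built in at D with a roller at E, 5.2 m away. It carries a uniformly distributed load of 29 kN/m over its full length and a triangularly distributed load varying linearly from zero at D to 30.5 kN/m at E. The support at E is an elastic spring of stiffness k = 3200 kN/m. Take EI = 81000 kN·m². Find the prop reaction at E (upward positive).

Release the roller at E. Primary structure: cantilever fixed at D.
Downward deflection at the released point E due to the loads:
  UDL 29: wL⁴/(8EI) = 2650/EI
  triangular load, peak 30.5 at the free end: 11w₀L⁴/(120EI) = 2044/EI
  δ_0 = 4695/EI
Flexibility coefficient — unit upward force at E: δ_{EE} = L³/(3EI) = 46.87/EI.
With EI = 81000 kN·m²: δ_0 = 0.057959 m and δ_{EE} = 0.000579 m/kN.
Compatibility — the spring shortens by R_E/k under the reaction it provides: δ_0 − R_E·δ_{EE} = R_E/k. With 1/k = 0.000313 m/kN, R_E = δ_0 / (δ_{EE} + 1/k) = 0.057959 / (0.000579 + 0.000313) = 65.04 kN.

R_E = 65.04 kN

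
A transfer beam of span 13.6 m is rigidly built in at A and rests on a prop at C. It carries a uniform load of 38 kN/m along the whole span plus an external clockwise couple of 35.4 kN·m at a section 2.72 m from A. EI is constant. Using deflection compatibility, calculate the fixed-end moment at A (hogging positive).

M_A = 894.8 kN·m

Choose R_C as the redundant. The primary structure is the cantilever fixed at A.
Primary-structure tip deflection at C by superposition:
  UDL 38: wL⁴/(8EI) = 162498/EI
  clockwise couple 35.4 at a = 2.72: M₀a(2L − a)/(2EI) = 1179/EI
  δ_0 = 163677/EI
Tip deflection under a unit load at C: L³/(3EI) = 838.5/EI.
Compatibility at C: δ_0 − R_C·δ_{CC} = 0, so R_C = 163677/838.5 = 195.2 kN.
Moment equilibrium about A: M_A = Σ(load moments about A) − R_C·L = 3550 − 195.2×13.6 = 894.8 kN·m.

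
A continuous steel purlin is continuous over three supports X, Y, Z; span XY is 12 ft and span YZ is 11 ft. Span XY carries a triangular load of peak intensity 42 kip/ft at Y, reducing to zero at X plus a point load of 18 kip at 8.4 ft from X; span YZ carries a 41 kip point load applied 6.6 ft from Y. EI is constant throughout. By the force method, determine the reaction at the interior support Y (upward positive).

R_Y = 243.5 kip

Release continuity at Y by inserting a hinge; the redundant is the internal moment M_Y. The primary structure is two simply-supported spans XY and YZ.
Rotations at Y on the released spans (each span's end-slope, ×1/EI):
  span XY: triangular load, peak 42: w₀L³/(45EI) = 1613/EI
  span XY: point load 18 at a = 8.4: Pab(L + a)/(6LEI) = 154.2/EI
  span YZ: point load 41 at a = 6.6: Pab(L + b)/(6LEI) = 277.8/EI
  relative rotation θ_0 = (1767 + 277.8)/EI = 2045/EI
A unit hogging moment at Y produces rotation L₁/(3EI) + L₂/(3EI) = 7.667/EI.
Slope continuity at Y: θ_0 = M_Y·7.667/EI, so M_Y = 2045/7.667 = 266.7 kip·ft (hogging).
Span XY, ΣM about X with M_Y applied at Y: R_Y^{XY}·12 = 2167 + 266.7, so R_Y^{XY} = 202.8 kip and R_X = 270 − 202.8 = 67.17 kip.
Span YZ, ΣM about Z: R_Y^{YZ}·11 = 180.4 + 266.7, so R_Y^{YZ} = 40.65 kip and R_Z = 41 − 40.65 = 0.3529 kip.
R_Y = 202.8 + 40.65 = 243.5 kip.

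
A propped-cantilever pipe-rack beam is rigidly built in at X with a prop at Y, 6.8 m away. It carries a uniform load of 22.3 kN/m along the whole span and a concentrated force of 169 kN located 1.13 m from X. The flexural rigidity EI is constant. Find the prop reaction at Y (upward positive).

R_Y = 63.48 kN

Choose R_Y as the redundant. The primary structure is the cantilever fixed at X.
Free-end deflection of the primary structure under the applied loading (downward +):
  UDL 22.3: wL⁴/(8EI) = 5960/EI
  point load 169 at a = 1.13: Pa²(3L − a)/(6EI) = 693.1/EI
  δ_0 = 6653/EI
Tip deflection under a unit load at Y: L³/(3EI) = 104.8/EI.
Compatibility at Y: δ_0 − R_Y·δ_{YY} = 0, so R_Y = 6653/104.8 = 63.48 kN.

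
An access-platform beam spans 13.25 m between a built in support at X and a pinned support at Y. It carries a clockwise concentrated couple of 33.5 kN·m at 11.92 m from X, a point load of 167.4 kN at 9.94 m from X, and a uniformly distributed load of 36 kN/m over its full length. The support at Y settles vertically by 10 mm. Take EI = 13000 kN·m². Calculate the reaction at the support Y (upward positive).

R_Y = 288.4 kN

Take the reaction at Y as the redundant and release it; the primary structure is a cantilever fixed at X.
Free-end deflection of the primary structure under the applied loading (downward +):
  clockwise couple 33.5 at a = 11.92: M₀a(2L − a)/(2EI) = 2911/EI
  point load 167.4 at a = 9.94: Pa²(3L − a)/(6EI) = 82175/EI
  UDL 36: wL⁴/(8EI) = 138700/EI
  δ_0 = 223786/EI
Tip deflection under a unit load at Y: L³/(3EI) = 775.4/EI.
With EI = 13000 kN·m²: δ_0 = 17.214 m and δ_{YY} = 0.059646 m/kN.
Compatibility — the beam at Y must follow the support down by 0.01 m: δ_0 − R_Y·δ_{YY} = 0.01, so R_Y = (17.214 − 0.01)/0.059646 = 288.4 kN.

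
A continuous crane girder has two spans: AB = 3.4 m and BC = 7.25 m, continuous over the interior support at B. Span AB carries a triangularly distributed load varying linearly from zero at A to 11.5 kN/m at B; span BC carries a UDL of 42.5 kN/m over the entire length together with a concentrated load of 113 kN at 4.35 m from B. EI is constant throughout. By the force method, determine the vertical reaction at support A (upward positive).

R_A = -77.78 kN

Insert a hinge at B; M_B is the redundant, and each span becomes simply supported.
End slopes at the hinge B, treating each span as simply supported:
  span AB: triangular load, peak 11.5: w₀L³/(45EI) = 10.04/EI
  span BC: UDL 42.5: wL³/(24EI) = 674.8/EI
  span BC: point load 113 at a = 4.35: Pab(L + b)/(6LEI) = 332.6/EI
  relative rotation θ_0 = (10.04 + 1007)/EI = 1017/EI
A unit hogging moment at B produces rotation L₁/(3EI) + L₂/(3EI) = 3.55/EI.
Slope continuity at B: θ_0 = M_B·3.55/EI, so M_B = 1017/3.55 = 286.6 kN·m (hogging).
Span AB, ΣM about A with M_B applied at B: R_B^{AB}·3.4 = 44.31 + 286.6, so R_B^{AB} = 97.33 kN and R_A = 19.55 − 97.33 = -77.78 kN.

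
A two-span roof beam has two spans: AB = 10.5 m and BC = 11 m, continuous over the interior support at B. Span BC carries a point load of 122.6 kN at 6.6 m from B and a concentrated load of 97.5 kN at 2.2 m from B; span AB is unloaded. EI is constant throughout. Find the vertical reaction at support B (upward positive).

R_B = 163.3 kN

Release continuity at B by inserting a hinge; the redundant is the internal moment M_B. The primary structure is two simply-supported spans AB and BC.
Rotations at B on the released spans (each span's end-slope, ×1/EI):
  span BC: point load 122.6 at a = 6.6: Pab(L + b)/(6LEI) = 830.7/EI
  span BC: point load 97.5 at a = 2.2: Pab(L + b)/(6LEI) = 566.3/EI
  relative rotation θ_0 = (0 + 1397)/EI = 1397/EI
A unit hogging moment at B produces rotation L₁/(3EI) + L₂/(3EI) = 7.167/EI.
Compatibility: M_B·(L₁+L₂)/(3EI) = θ_0, giving M_B = 194.9 kN·m (hogging).
Span AB, ΣM about A with M_B applied at B: R_B^{AB}·10.5 = 0 + 194.9, so R_B^{AB} = 18.57 kN and R_A = 0 − 18.57 = -18.57 kN.
Span BC, ΣM about C: R_B^{BC}·11 = 1397 + 194.9, so R_B^{BC} = 144.8 kN and R_C = 220.1 − 144.8 = 75.34 kN.
R_B = 18.57 + 144.8 = 163.3 kN.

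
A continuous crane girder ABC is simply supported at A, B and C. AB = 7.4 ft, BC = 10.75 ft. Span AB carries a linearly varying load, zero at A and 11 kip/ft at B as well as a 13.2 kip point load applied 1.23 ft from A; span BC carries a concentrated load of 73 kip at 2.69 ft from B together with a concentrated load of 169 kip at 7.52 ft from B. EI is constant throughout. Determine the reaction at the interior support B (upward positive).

R_B = 190.3 kip

Take M_B as the redundant. Released structure: two simple spans AB and BC with a hinge at B.
End slopes at the hinge B, treating each span as simply supported:
  span AB: triangular load, peak 11: w₀L³/(45EI) = 99.05/EI
  span AB: point load 13.2 at a = 1.23: Pab(L + a)/(6LEI) = 19.47/EI
  span BC: point load 73 at a = 2.69: Pab(L + b)/(6LEI) = 461.6/EI
  span BC: point load 169 at a = 7.52: Pab(L + b)/(6LEI) = 889.7/EI
  relative rotation θ_0 = (118.5 + 1351)/EI = 1470/EI
A unit hogging moment at B produces rotation L₁/(3EI) + L₂/(3EI) = 6.05/EI.
Compatibility: M_B·(L₁+L₂)/(3EI) = θ_0, giving M_B = 242.9 kip·ft (hogging).
Span AB, ΣM about A with M_B applied at B: R_B^{AB}·7.4 = 217 + 242.9, so R_B^{AB} = 62.16 kip and R_A = 53.9 − 62.16 = -8.258 kip.
Span BC, ΣM about C: R_B^{BC}·10.75 = 1134 + 242.9, so R_B^{BC} = 128.1 kip and R_C = 242 − 128.1 = 113.9 kip.
R_B = 62.16 + 128.1 = 190.3 kip.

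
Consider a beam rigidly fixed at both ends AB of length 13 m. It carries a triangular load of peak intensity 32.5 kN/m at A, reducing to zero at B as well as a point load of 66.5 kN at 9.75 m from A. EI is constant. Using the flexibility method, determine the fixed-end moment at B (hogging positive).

M_B = 304.7 kN·m

Release both end moments; the primary structure is a simply-supported span AB with redundants M_A and M_B.
On the primary (simply-supported) span, the end slopes from the loading are:
  at A: triangular load, peak 32.5: w₀L³/(45EI) = 1587/EI
  at B: triangular load, peak 32.5: 7w₀L³/(360EI) = 1388/EI
  at A: point load 66.5 at a = 9.75: Pab(L + b)/(6LEI) = 439/EI
  at B: point load 66.5 at a = 9.75: Pab(L + a)/(6LEI) = 614.6/EI
  θ_A0 = 2026/EI,  θ_B0 = 2003/EI
Flexibility coefficients: a unit moment at one end gives L/(3EI) there and L/(6EI) at the far end, so f₁₁ = f₂₂ = 4.333/EI and f₁₂ = f₂₁ = 2.167/EI.
Compatibility — zero rotation at each built-in end:
  4.333 M_A + 2.167 M_B = 2026
  2.167 M_A + 4.333 M_B = 2003
Solving the pair gives M_A = 315.1 kN·m and M_B = 304.7 kN·m (hogging).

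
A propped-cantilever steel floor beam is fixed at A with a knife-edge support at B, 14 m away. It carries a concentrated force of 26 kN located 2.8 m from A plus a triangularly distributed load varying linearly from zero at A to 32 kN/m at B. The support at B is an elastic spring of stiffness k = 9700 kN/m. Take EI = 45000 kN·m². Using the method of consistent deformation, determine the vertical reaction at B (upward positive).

Choose R_B as the redundant. The primary structure is the cantilever fixed at A.
Downward deflection at the released point B due to the loads:
  point load 26 at a = 2.8: Pa²(3L − a)/(6EI) = 1332/EI
  triangular load, peak 32 at the free end: 11w₀L⁴/(120EI) = 112687/EI
  δ_0 = 114019/EI
Flexibility coefficient — unit upward force at B: δ_{BB} = L³/(3EI) = 914.7/EI.
With EI = 45000 kN·m²: δ_0 = 2.5337 m and δ_{BB} = 0.020326 m/kN.
Compatibility — the spring shortens by R_B/k under the reaction it provides: δ_0 − R_B·δ_{BB} = R_B/k. With 1/k = 0.000103 m/kN, R_B = δ_0 / (δ_{BB} + 1/k) = 2.5337 / (0.020326 + 0.000103) = 124 kN.

R_B = 124 kN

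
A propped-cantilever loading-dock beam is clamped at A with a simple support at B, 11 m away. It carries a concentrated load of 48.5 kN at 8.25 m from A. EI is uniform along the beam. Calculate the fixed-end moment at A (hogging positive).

Release the roller at B. Primary structure: cantilever fixed at A.
Downward deflection at the released point B due to the loads:
  point load 48.5 at a = 8.25: Pa²(3L − a)/(6EI) = 13617/EI
Tip deflection under a unit load at B: L³/(3EI) = 443.7/EI.
Compatibility at B: δ_0 − R_B·δ_{BB} = 0, so R_B = 13617/443.7 = 30.69 kN.
Moment equilibrium about A: M_A = Σ(load moments about A) − R_B·L = 400.1 − 30.69×11 = 62.52 kN·m.

M_A = 62.52 kN·m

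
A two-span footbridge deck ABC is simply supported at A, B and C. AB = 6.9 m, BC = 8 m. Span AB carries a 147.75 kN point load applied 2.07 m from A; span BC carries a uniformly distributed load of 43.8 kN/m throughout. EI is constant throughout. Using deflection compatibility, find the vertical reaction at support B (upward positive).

R_B = 287.7 kN

Release continuity at B by inserting a hinge; the redundant is the internal moment M_B. The primary structure is two simply-supported spans AB and BC.
Discontinuity in slope at B on the released structure — sum the simple-span end rotations:
  span AB: point load 147.75 at a = 2.07: Pab(L + a)/(6LEI) = 320.1/EI
  span BC: UDL 43.8: wL³/(24EI) = 934.4/EI
  relative rotation θ_0 = (320.1 + 934.4)/EI = 1254/EI
A unit hogging moment at B produces rotation L₁/(3EI) + L₂/(3EI) = 4.967/EI.
Compatibility: M_B·(L₁+L₂)/(3EI) = θ_0, giving M_B = 252.6 kN·m (hogging).
Span AB, ΣM about A with M_B applied at B: R_B^{AB}·6.9 = 305.8 + 252.6, so R_B^{AB} = 80.93 kN and R_A = 147.8 − 80.93 = 66.82 kN.
Span BC, ΣM about C: R_B^{BC}·8 = 1402 + 252.6, so R_B^{BC} = 206.8 kN and R_C = 350.4 − 206.8 = 143.6 kN.
R_B = 80.93 + 206.8 = 287.7 kN.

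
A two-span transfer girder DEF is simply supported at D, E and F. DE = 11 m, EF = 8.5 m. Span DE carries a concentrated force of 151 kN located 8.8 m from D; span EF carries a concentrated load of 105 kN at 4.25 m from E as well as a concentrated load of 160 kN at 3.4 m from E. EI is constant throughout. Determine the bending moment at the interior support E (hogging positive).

M_E = 321.7 kN·m

Insert a hinge at E; M_E is the redundant, and each span becomes simply supported.
Discontinuity in slope at E on the released structure — sum the simple-span end rotations:
  span DE: point load 151 at a = 8.8: Pab(L + a)/(6LEI) = 877/EI
  span EF: point load 105 at a = 4.25: Pab(L + b)/(6LEI) = 474.1/EI
  span EF: point load 160 at a = 3.4: Pab(L + b)/(6LEI) = 739.8/EI
  relative rotation θ_0 = (877 + 1214)/EI = 2091/EI
A unit hogging moment at E produces rotation L₁/(3EI) + L₂/(3EI) = 6.5/EI.
Compatibility: M_E·(L₁+L₂)/(3EI) = θ_0, giving M_E = 321.7 kN·m (hogging).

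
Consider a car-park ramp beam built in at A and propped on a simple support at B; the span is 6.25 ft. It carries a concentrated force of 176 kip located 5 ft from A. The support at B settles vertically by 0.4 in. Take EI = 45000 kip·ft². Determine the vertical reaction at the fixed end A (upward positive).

Take the reaction at B as the redundant and release it; the primary structure is a cantilever fixed at A.
Downward deflection at the released point B due to the loads:
  point load 176 at a = 5: Pa²(3L − a)/(6EI) = 10083/EI
Tip deflection under a unit load at B: L³/(3EI) = 81.38/EI.
With EI = 45000 kip·ft²: δ_0 = 0.22407 ft and δ_{BB} = 0.001808 ft/kip.
Compatibility — the beam at B must follow the support down by 0.03333 ft: δ_0 − R_B·δ_{BB} = 0.03333, so R_B = (0.22407 − 0.03333)/0.001808 = 105.5 kip.
Vertical equilibrium: R_A = ΣP − R_B = 176 − 105.5 = 70.53 kip.

R_A = 70.53 kip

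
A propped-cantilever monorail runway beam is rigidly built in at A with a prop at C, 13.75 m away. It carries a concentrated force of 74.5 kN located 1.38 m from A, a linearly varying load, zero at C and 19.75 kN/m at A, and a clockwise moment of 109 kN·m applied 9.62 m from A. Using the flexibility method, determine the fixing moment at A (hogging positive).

M_A = 297 kN·m

Choose R_C as the redundant. The primary structure is the cantilever fixed at A.
Primary-structure tip deflection at C by superposition:
  point load 74.5 at a = 1.38: Pa²(3L − a)/(6EI) = 942.8/EI
  triangular load, peak 19.75 at the fixed end: w₀L⁴/(30EI) = 23532/EI
  clockwise couple 109 at a = 9.62: M₀a(2L − a)/(2EI) = 9374/EI
  δ_0 = 33849/EI
Flexibility coefficient — unit upward force at C: δ_{CC} = L³/(3EI) = 866.5/EI.
The prop prevents deflection at C: R_C = δ_0/δ_{CC} = 33849/866.5 = 39.06 kN.
Moment equilibrium about A: M_A = Σ(load moments about A) − R_C·L = 834.1 − 39.06×13.75 = 297 kN·m.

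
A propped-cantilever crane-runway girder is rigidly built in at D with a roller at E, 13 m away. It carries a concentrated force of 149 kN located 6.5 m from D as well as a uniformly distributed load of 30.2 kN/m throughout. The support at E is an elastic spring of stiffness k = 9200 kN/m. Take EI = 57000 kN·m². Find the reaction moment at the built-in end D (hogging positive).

Release the roller at E. Primary structure: cantilever fixed at D.
Primary-structure tip deflection at E by superposition:
  point load 149 at a = 6.5: Pa²(3L − a)/(6EI) = 34099/EI
  UDL 30.2: wL⁴/(8EI) = 107818/EI
  δ_0 = 141917/EI
Flexibility coefficient — unit upward force at E: δ_{EE} = L³/(3EI) = 732.3/EI.
With EI = 57000 kN·m²: δ_0 = 2.4898 m and δ_{EE} = 0.012848 m/kN.
Compatibility — the spring shortens by R_E/k under the reaction it provides: δ_0 − R_E·δ_{EE} = R_E/k. With 1/k = 0.000109 m/kN, R_E = δ_0 / (δ_{EE} + 1/k) = 2.4898 / (0.012848 + 0.000109) = 192.2 kN.
Moment equilibrium about D: M_D = Σ(load moments about D) − R_E·L = 3520 − 192.2×13 = 1022 kN·m.

M_D = 1022 kN·m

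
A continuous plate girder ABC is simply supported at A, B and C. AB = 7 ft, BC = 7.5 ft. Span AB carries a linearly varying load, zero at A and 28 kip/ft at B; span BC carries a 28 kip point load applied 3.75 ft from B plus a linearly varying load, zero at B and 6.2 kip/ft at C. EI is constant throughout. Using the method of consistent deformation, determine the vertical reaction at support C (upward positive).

R_C = 19.49 kip

Take M_B as the redundant. Released structure: two simple spans AB and BC with a hinge at B.
End slopes at the hinge B, treating each span as simply supported:
  span AB: triangular load, peak 28: w₀L³/(45EI) = 213.4/EI
  span BC: point load 28 at a = 3.75: Pab(L + b)/(6LEI) = 98.44/EI
  span BC: triangular load, peak 6.2: 7w₀L³/(360EI) = 50.86/EI
  relative rotation θ_0 = (213.4 + 149.3)/EI = 362.7/EI
A unit hogging moment at B produces rotation L₁/(3EI) + L₂/(3EI) = 4.833/EI.
Compatibility: M_B·(L₁+L₂)/(3EI) = θ_0, giving M_B = 75.05 kip·ft (hogging).
Span BC, ΣM about C: R_B^{BC}·7.5 = 163.1 + 75.05, so R_B^{BC} = 31.76 kip and R_C = 51.25 − 31.76 = 19.49 kip.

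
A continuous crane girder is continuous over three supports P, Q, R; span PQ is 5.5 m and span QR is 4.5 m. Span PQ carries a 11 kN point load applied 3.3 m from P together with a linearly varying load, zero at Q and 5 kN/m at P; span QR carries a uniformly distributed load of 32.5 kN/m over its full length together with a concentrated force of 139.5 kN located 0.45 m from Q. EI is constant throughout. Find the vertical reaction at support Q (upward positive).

R_Q = 239.1 kN

Take M_Q as the redundant. Released structure: two simple spans PQ and QR with a hinge at Q.
End slopes at the hinge Q, treating each span as simply supported:
  span PQ: point load 11 at a = 3.3: Pab(L + a)/(6LEI) = 21.3/EI
  span PQ: triangular load, peak 5: 7w₀L³/(360EI) = 16.18/EI
  span QR: UDL 32.5: wL³/(24EI) = 123.4/EI
  span QR: point load 139.5 at a = 0.45: Pab(L + b)/(6LEI) = 80.51/EI
  relative rotation θ_0 = (37.47 + 203.9)/EI = 241.4/EI
A unit hogging moment at Q produces rotation L₁/(3EI) + L₂/(3EI) = 3.333/EI.
Slope continuity at Q: θ_0 = M_Q·3.333/EI, so M_Q = 241.4/3.333 = 72.41 kN·m (hogging).
Span PQ, ΣM about P with M_Q applied at Q: R_Q^{PQ}·5.5 = 61.51 + 72.41, so R_Q^{PQ} = 24.35 kN and R_P = 24.75 − 24.35 = 0.4006 kN.
Span QR, ΣM about R: R_Q^{QR}·4.5 = 894 + 72.41, so R_Q^{QR} = 214.8 kN and R_R = 285.8 − 214.8 = 70.98 kN.
R_Q = 24.35 + 214.8 = 239.1 kN.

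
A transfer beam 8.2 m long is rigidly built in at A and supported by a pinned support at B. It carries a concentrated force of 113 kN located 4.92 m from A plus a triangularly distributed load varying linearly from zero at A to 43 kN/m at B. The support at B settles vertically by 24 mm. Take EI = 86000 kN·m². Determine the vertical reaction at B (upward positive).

R_B = 134.6 kN

Take the reaction at B as the redundant and release it; the primary structure is a cantilever fixed at A.
Primary-structure tip deflection at B by superposition:
  point load 113 at a = 4.92: Pa²(3L − a)/(6EI) = 8972/EI
  triangular load, peak 43 at the free end: 11w₀L⁴/(120EI) = 17821/EI
  δ_0 = 26793/EI
Flexibility coefficient — unit upward force at B: δ_{BB} = L³/(3EI) = 183.8/EI.
With EI = 86000 kN·m²: δ_0 = 0.31155 m and δ_{BB} = 0.002137 m/kN.
Compatibility — the beam at B must follow the support down by 0.024 m: δ_0 − R_B·δ_{BB} = 0.024, so R_B = (0.31155 − 0.024)/0.002137 = 134.6 kN.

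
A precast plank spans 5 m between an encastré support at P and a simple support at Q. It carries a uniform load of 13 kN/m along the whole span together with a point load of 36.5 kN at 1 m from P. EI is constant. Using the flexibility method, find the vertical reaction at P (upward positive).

Release the roller at Q. Primary structure: cantilever fixed at P.
Deflection at Q on the released cantilever, summing each load's contribution:
  UDL 13: wL⁴/(8EI) = 1016/EI
  point load 36.5 at a = 1: Pa²(3L − a)/(6EI) = 85.17/EI
  δ_0 = 1101/EI
Tip deflection under a unit load at Q: L³/(3EI) = 41.67/EI.
The prop prevents deflection at Q: R_Q = δ_0/δ_{QQ} = 1101/41.67 = 26.42 kN.
Vertical equilibrium: R_P = ΣP − R_Q = 101.5 − 26.42 = 75.08 kN.

R_P = 75.08 kN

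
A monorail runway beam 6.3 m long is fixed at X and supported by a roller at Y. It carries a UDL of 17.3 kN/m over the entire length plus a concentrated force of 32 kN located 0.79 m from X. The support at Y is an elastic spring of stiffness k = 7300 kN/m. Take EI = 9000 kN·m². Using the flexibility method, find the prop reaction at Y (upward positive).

R_Y = 40.99 kN

Choose R_Y as the redundant. The primary structure is the cantilever fixed at X.
Primary-structure tip deflection at Y by superposition:
  UDL 17.3: wL⁴/(8EI) = 3407/EI
  point load 32 at a = 0.79: Pa²(3L − a)/(6EI) = 60.28/EI
  δ_0 = 3467/EI
Flexibility coefficient — unit upward force at Y: δ_{YY} = L³/(3EI) = 83.35/EI.
With EI = 9000 kN·m²: δ_0 = 0.38521 m and δ_{YY} = 0.009261 m/kN.
Compatibility — the spring shortens by R_Y/k under the reaction it provides: δ_0 − R_Y·δ_{YY} = R_Y/k. With 1/k = 0.000137 m/kN, R_Y = δ_0 / (δ_{YY} + 1/k) = 0.38521 / (0.009261 + 0.000137) = 40.99 kN.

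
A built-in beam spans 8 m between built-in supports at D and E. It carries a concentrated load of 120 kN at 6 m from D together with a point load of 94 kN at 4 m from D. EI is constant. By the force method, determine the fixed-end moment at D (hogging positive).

M_D = 139 kN·m

Take the two fixed-end moments M_D, M_E as redundants; the released structure is the simple span DE.
End rotations of the released simple span under the applied load (×1/EI):
  at D: point load 120 at a = 6: Pab(L + b)/(6LEI) = 300/EI
  at E: point load 120 at a = 6: Pab(L + a)/(6LEI) = 420/EI
  at D: point load 94 at a = 4: Pab(L + b)/(6LEI) = 376/EI
  at E: point load 94 at a = 4: Pab(L + a)/(6LEI) = 376/EI
  θ_D0 = 676/EI,  θ_E0 = 796/EI
Flexibility coefficients: a unit moment at one end gives L/(3EI) there and L/(6EI) at the far end, so f₁₁ = f₂₂ = 2.667/EI and f₁₂ = f₂₁ = 1.333/EI.
Compatibility — zero rotation at each built-in end:
  2.667 M_D + 1.333 M_E = 676
  1.333 M_D + 2.667 M_E = 796
Solving the pair gives M_D = 139 kN·m and M_E = 229 kN·m (hogging).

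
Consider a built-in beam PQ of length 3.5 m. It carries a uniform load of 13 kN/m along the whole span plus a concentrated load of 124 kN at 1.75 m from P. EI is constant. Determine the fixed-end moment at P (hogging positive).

M_P = 67.52 kN·m

Release both end moments; the primary structure is a simply-supported span PQ with redundants M_P and M_Q.
Simple-span end rotations at P and Q under the given loads:
  at P: UDL 13: wL³/(24EI) = 23.22/EI
  at Q: UDL 13: wL³/(24EI) = 23.22/EI
  at P: point load 124 at a = 1.75: Pab(L + b)/(6LEI) = 94.94/EI
  at Q: point load 124 at a = 1.75: Pab(L + a)/(6LEI) = 94.94/EI
  θ_P0 = 118.2/EI,  θ_Q0 = 118.2/EI
Flexibility coefficients: a unit moment at one end gives L/(3EI) there and L/(6EI) at the far end, so f₁₁ = f₂₂ = 1.167/EI and f₁₂ = f₂₁ = 0.5833/EI.
Compatibility — zero rotation at each built-in end:
  1.167 M_P + 0.5833 M_Q = 118.2
  0.5833 M_P + 1.167 M_Q = 118.2
Solving the pair gives M_P = 67.52 kN·m and M_Q = 67.52 kN·m (hogging).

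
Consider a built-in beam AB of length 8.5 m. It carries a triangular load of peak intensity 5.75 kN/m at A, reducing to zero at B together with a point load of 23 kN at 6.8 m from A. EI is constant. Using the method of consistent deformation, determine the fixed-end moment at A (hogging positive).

M_A = 27.03 kN·m

Release both end moments; the primary structure is a simply-supported span AB with redundants M_A and M_B.
Simple-span end rotations at A and B under the given loads:
  at A: triangular load, peak 5.75: w₀L³/(45EI) = 78.47/EI
  at B: triangular load, peak 5.75: 7w₀L³/(360EI) = 68.66/EI
  at A: point load 23 at a = 6.8: Pab(L + b)/(6LEI) = 53.18/EI
  at B: point load 23 at a = 6.8: Pab(L + a)/(6LEI) = 79.76/EI
  θ_A0 = 131.6/EI,  θ_B0 = 148.4/EI
Flexibility coefficients: a unit moment at one end gives L/(3EI) there and L/(6EI) at the far end, so f₁₁ = f₂₂ = 2.833/EI and f₁₂ = f₂₁ = 1.417/EI.
Compatibility — zero rotation at each built-in end:
  2.833 M_A + 1.417 M_B = 131.6
  1.417 M_A + 2.833 M_B = 148.4
Solving the pair gives M_A = 27.03 kN·m and M_B = 38.87 kN·m (hogging).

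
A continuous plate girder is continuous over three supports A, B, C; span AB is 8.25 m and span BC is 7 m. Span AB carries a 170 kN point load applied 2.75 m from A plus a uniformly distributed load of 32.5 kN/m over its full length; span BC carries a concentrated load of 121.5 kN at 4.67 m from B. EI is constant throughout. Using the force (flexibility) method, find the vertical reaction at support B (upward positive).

R_B = 315.6 kN

Take M_B as the redundant. Released structure: two simple spans AB and BC with a hinge at B.
Discontinuity in slope at B on the released structure — sum the simple-span end rotations:
  span AB: point load 170 at a = 2.75: Pab(L + a)/(6LEI) = 571.4/EI
  span AB: UDL 32.5: wL³/(24EI) = 760.4/EI
  span BC: point load 121.5 at a = 4.67: Pab(L + b)/(6LEI) = 293.7/EI
  relative rotation θ_0 = (1332 + 293.7)/EI = 1625/EI
A unit hogging moment at B produces rotation L₁/(3EI) + L₂/(3EI) = 5.083/EI.
Compatibility: M_B·(L₁+L₂)/(3EI) = θ_0, giving M_B = 319.8 kN·m (hogging).
Span AB, ΣM about A with M_B applied at B: R_B^{AB}·8.25 = 1574 + 319.8, so R_B^{AB} = 229.5 kN and R_A = 438.1 − 229.5 = 208.6 kN.
Span BC, ΣM about C: R_B^{BC}·7 = 283.1 + 319.8, so R_B^{BC} = 86.12 kN and R_C = 121.5 − 86.12 = 35.38 kN.
R_B = 229.5 + 86.12 = 315.6 kN.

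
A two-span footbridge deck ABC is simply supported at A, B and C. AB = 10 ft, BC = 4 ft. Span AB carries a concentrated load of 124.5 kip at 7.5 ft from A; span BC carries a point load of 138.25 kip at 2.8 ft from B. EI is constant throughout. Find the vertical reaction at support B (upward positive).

R_B = 193.5 kip

Insert a hinge at B; M_B is the redundant, and each span becomes simply supported.
Rotations at B on the released spans (each span's end-slope, ×1/EI):
  span AB: point load 124.5 at a = 7.5: Pab(L + a)/(6LEI) = 680.9/EI
  span BC: point load 138.25 at a = 2.8: Pab(L + b)/(6LEI) = 100.6/EI
  relative rotation θ_0 = (680.9 + 100.6)/EI = 781.5/EI
A unit hogging moment at B produces rotation L₁/(3EI) + L₂/(3EI) = 4.667/EI.
Slope continuity at B: θ_0 = M_B·4.667/EI, so M_B = 781.5/4.667 = 167.5 kip·ft (hogging).
Span AB, ΣM about A with M_B applied at B: R_B^{AB}·10 = 933.8 + 167.5, so R_B^{AB} = 110.1 kip and R_A = 124.5 − 110.1 = 14.38 kip.
Span BC, ΣM about C: R_B^{BC}·4 = 165.9 + 167.5, so R_B^{BC} = 83.34 kip and R_C = 138.2 − 83.34 = 54.91 kip.
R_B = 110.1 + 83.34 = 193.5 kip.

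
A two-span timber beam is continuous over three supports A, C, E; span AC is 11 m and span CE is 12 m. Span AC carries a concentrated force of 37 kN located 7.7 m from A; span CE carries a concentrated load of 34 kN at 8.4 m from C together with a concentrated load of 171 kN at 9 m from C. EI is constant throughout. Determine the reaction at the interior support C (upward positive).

R_C = 111.8 kN

Take M_C as the redundant. Released structure: two simple spans AC and CE with a hinge at C.
End slopes at the hinge C, treating each span as simply supported:
  span AC: point load 37 at a = 7.7: Pab(L + a)/(6LEI) = 266.4/EI
  span CE: point load 34 at a = 8.4: Pab(L + b)/(6LEI) = 222.8/EI
  span CE: point load 171 at a = 9: Pab(L + b)/(6LEI) = 961.9/EI
  relative rotation θ_0 = (266.4 + 1185)/EI = 1451/EI
A unit hogging moment at C produces rotation L₁/(3EI) + L₂/(3EI) = 7.667/EI.
Compatibility: M_C·(L₁+L₂)/(3EI) = θ_0, giving M_C = 189.3 kN·m (hogging).
Span AC, ΣM about A with M_C applied at C: R_C^{AC}·11 = 284.9 + 189.3, so R_C^{AC} = 43.11 kN and R_A = 37 − 43.11 = -6.106 kN.
Span CE, ΣM about E: R_C^{CE}·12 = 635.4 + 189.3, so R_C^{CE} = 68.72 kN and R_E = 205 − 68.72 = 136.3 kN.
R_C = 43.11 + 68.72 = 111.8 kN.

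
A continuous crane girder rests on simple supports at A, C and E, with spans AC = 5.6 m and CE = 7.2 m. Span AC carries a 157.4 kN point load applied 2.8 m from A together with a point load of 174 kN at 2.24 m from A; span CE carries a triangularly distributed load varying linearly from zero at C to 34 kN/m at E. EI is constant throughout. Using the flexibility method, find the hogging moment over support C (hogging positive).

Insert a hinge at C; M_C is the redundant, and each span becomes simply supported.
Rotations at C on the released spans (each span's end-slope, ×1/EI):
  span AC: point load 157.4 at a = 2.8: Pab(L + a)/(6LEI) = 308.5/EI
  span AC: point load 174 at a = 2.24: Pab(L + a)/(6LEI) = 305.6/EI
  span CE: triangular load, peak 34: 7w₀L³/(360EI) = 246.8/EI
  relative rotation θ_0 = (614.1 + 246.8)/EI = 860.8/EI
A unit hogging moment at C produces rotation L₁/(3EI) + L₂/(3EI) = 4.267/EI.
Slope continuity at C: θ_0 = M_C·4.267/EI, so M_C = 860.8/4.267 = 201.8 kN·m (hogging).

M_C = 201.8 kN·m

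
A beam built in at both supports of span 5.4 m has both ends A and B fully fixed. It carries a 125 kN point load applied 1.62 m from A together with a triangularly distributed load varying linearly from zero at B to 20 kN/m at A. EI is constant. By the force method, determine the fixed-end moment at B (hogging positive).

M_B = 61.97 kN·m

Take the two fixed-end moments M_A, M_B as redundants; the released structure is the simple span AB.
Simple-span end rotations at A and B under the given loads:
  at A: point load 125 at a = 1.62: Pab(L + b)/(6LEI) = 216.9/EI
  at B: point load 125 at a = 1.62: Pab(L + a)/(6LEI) = 165.8/EI
  at A: triangular load, peak 20: w₀L³/(45EI) = 69.98/EI
  at B: triangular load, peak 20: 7w₀L³/(360EI) = 61.24/EI
  θ_A0 = 286.9/EI,  θ_B0 = 227.1/EI
Flexibility coefficients: a unit moment at one end gives L/(3EI) there and L/(6EI) at the far end, so f₁₁ = f₂₂ = 1.8/EI and f₁₂ = f₂₁ = 0.9/EI.
Compatibility — zero rotation at each built-in end:
  1.8 M_A + 0.9 M_B = 286.9
  0.9 M_A + 1.8 M_B = 227.1
Solving the pair gives M_A = 128.4 kN·m and M_B = 61.97 kN·m (hogging).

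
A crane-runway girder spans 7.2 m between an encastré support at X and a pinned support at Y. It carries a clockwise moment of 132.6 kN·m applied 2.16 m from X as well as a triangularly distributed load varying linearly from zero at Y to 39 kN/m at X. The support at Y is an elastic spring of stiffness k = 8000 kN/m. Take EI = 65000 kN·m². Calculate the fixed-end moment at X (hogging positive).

Release the roller at Y. Primary structure: cantilever fixed at X.
Free-end deflection of the primary structure under the applied loading (downward +):
  clockwise couple 132.6 at a = 2.16: M₀a(2L − a)/(2EI) = 1753/EI
  triangular load, peak 39 at the fixed end: w₀L⁴/(30EI) = 3494/EI
  δ_0 = 5246/EI
Tip deflection under a unit load at Y: L³/(3EI) = 124.4/EI.
With EI = 65000 kN·m²: δ_0 = 0.080715 m and δ_{YY} = 0.001914 m/kN.
Compatibility — the spring shortens by R_Y/k under the reaction it provides: δ_0 − R_Y·δ_{YY} = R_Y/k. With 1/k = 0.000125 m/kN, R_Y = δ_0 / (δ_{YY} + 1/k) = 0.080715 / (0.001914 + 0.000125) = 39.58 kN.
Moment equilibrium about X: M_X = Σ(load moments about X) − R_Y·L = 469.6 − 39.58×7.2 = 184.6 kN·m.

M_X = 184.6 kN·m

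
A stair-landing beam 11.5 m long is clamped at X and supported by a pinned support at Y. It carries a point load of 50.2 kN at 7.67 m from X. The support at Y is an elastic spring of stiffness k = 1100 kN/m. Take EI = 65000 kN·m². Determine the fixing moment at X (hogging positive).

Choose R_Y as the redundant. The primary structure is the cantilever fixed at X.
Free-end deflection of the primary structure under the applied loading (downward +):
  point load 50.2 at a = 7.67: Pa²(3L − a)/(6EI) = 13206/EI
Tip deflection under a unit load at Y: L³/(3EI) = 507/EI.
With EI = 65000 kN·m²: δ_0 = 0.20317 m and δ_{YY} = 0.007799 m/kN.
Compatibility — the spring shortens by R_Y/k under the reaction it provides: δ_0 − R_Y·δ_{YY} = R_Y/k. With 1/k = 0.000909 m/kN, R_Y = δ_0 / (δ_{YY} + 1/k) = 0.20317 / (0.007799 + 0.000909) = 23.33 kN.
Moment equilibrium about X: M_X = Σ(load moments about X) − R_Y·L = 385 − 23.33×11.5 = 116.7 kN·m.

M_X = 116.7 kN·m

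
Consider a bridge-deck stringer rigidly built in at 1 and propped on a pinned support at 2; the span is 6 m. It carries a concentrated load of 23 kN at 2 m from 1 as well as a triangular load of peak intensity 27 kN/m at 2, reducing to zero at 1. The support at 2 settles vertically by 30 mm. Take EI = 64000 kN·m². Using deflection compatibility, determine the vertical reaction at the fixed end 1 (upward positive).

R_1 = 82.71 kN

Choose R_2 as the redundant. The primary structure is the cantilever fixed at 1.
Deflection at 2 on the released cantilever, summing each load's contribution:
  point load 23 at a = 2: Pa²(3L − a)/(6EI) = 245.3/EI
  triangular load, peak 27 at the free end: 11w₀L⁴/(120EI) = 3208/EI
  δ_0 = 3453/EI
Tip deflection under a unit load at 2: L³/(3EI) = 72/EI.
With EI = 64000 kN·m²: δ_0 = 0.053952 m and δ_{22} = 0.001125 m/kN.
Compatibility — the beam at 2 must follow the support down by 0.03 m: δ_0 − R_2·δ_{22} = 0.03, so R_2 = (0.053952 − 0.03)/0.001125 = 21.29 kN.
Vertical equilibrium: R_1 = ΣP − R_2 = 104 − 21.29 = 82.71 kN.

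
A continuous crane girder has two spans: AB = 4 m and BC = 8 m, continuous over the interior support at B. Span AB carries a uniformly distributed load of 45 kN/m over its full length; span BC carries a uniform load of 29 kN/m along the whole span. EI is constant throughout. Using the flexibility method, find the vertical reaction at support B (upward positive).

R_B = 275.2 kN

Insert a hinge at B; M_B is the redundant, and each span becomes simply supported.
Discontinuity in slope at B on the released structure — sum the simple-span end rotations:
  span AB: UDL 45: wL³/(24EI) = 120/EI
  span BC: UDL 29: wL³/(24EI) = 618.7/EI
  relative rotation θ_0 = (120 + 618.7)/EI = 738.7/EI
A unit hogging moment at B produces rotation L₁/(3EI) + L₂/(3EI) = 4/EI.
Compatibility: M_B·(L₁+L₂)/(3EI) = θ_0, giving M_B = 184.7 kN·m (hogging).
Span AB, ΣM about A with M_B applied at B: R_B^{AB}·4 = 360 + 184.7, so R_B^{AB} = 136.2 kN and R_A = 180 − 136.2 = 43.83 kN.
Span BC, ΣM about C: R_B^{BC}·8 = 928 + 184.7, so R_B^{BC} = 139.1 kN and R_C = 232 − 139.1 = 92.92 kN.
R_B = 136.2 + 139.1 = 275.2 kN.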